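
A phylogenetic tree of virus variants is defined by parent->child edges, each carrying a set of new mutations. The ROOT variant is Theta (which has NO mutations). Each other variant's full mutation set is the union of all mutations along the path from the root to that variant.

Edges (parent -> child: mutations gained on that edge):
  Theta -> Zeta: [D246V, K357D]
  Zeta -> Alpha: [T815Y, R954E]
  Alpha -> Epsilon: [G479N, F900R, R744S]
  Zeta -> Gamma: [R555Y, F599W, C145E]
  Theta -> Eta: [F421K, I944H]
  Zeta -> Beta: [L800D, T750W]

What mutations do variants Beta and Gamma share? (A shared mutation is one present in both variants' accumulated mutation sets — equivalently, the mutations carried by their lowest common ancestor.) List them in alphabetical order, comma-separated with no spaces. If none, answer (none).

Answer: D246V,K357D

Derivation:
Accumulating mutations along path to Beta:
  At Theta: gained [] -> total []
  At Zeta: gained ['D246V', 'K357D'] -> total ['D246V', 'K357D']
  At Beta: gained ['L800D', 'T750W'] -> total ['D246V', 'K357D', 'L800D', 'T750W']
Mutations(Beta) = ['D246V', 'K357D', 'L800D', 'T750W']
Accumulating mutations along path to Gamma:
  At Theta: gained [] -> total []
  At Zeta: gained ['D246V', 'K357D'] -> total ['D246V', 'K357D']
  At Gamma: gained ['R555Y', 'F599W', 'C145E'] -> total ['C145E', 'D246V', 'F599W', 'K357D', 'R555Y']
Mutations(Gamma) = ['C145E', 'D246V', 'F599W', 'K357D', 'R555Y']
Intersection: ['D246V', 'K357D', 'L800D', 'T750W'] ∩ ['C145E', 'D246V', 'F599W', 'K357D', 'R555Y'] = ['D246V', 'K357D']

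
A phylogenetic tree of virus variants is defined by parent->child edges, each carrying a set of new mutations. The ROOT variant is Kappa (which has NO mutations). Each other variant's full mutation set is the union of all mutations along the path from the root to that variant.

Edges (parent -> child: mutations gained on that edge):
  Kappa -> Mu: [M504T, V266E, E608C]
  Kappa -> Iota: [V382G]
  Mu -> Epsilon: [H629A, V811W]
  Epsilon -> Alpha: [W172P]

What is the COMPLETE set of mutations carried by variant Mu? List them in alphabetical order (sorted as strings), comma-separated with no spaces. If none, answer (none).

At Kappa: gained [] -> total []
At Mu: gained ['M504T', 'V266E', 'E608C'] -> total ['E608C', 'M504T', 'V266E']

Answer: E608C,M504T,V266E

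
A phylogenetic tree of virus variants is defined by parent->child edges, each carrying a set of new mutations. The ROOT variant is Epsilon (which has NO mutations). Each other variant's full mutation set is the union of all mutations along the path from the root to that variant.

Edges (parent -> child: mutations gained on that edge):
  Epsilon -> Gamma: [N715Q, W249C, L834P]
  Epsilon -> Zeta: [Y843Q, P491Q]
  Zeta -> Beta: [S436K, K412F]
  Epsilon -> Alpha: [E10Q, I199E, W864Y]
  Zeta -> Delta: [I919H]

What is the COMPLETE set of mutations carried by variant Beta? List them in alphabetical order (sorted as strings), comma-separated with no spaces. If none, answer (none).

At Epsilon: gained [] -> total []
At Zeta: gained ['Y843Q', 'P491Q'] -> total ['P491Q', 'Y843Q']
At Beta: gained ['S436K', 'K412F'] -> total ['K412F', 'P491Q', 'S436K', 'Y843Q']

Answer: K412F,P491Q,S436K,Y843Q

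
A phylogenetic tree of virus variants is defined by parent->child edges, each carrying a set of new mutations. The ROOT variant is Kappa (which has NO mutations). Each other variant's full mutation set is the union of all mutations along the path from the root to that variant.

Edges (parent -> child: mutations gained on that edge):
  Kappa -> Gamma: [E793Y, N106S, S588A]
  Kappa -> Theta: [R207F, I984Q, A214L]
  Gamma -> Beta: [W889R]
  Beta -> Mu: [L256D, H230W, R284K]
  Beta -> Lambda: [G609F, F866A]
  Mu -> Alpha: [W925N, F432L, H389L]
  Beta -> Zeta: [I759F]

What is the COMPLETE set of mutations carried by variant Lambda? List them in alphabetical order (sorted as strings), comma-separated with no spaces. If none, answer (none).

Answer: E793Y,F866A,G609F,N106S,S588A,W889R

Derivation:
At Kappa: gained [] -> total []
At Gamma: gained ['E793Y', 'N106S', 'S588A'] -> total ['E793Y', 'N106S', 'S588A']
At Beta: gained ['W889R'] -> total ['E793Y', 'N106S', 'S588A', 'W889R']
At Lambda: gained ['G609F', 'F866A'] -> total ['E793Y', 'F866A', 'G609F', 'N106S', 'S588A', 'W889R']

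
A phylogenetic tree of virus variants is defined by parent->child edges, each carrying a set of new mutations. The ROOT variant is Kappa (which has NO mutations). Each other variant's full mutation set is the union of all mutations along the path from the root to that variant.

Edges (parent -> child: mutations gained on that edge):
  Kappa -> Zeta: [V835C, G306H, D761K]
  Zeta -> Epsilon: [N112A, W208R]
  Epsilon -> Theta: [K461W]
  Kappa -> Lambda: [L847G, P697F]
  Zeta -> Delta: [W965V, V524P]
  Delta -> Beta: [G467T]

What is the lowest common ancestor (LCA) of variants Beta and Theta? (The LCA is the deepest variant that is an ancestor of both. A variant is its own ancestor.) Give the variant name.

Path from root to Beta: Kappa -> Zeta -> Delta -> Beta
  ancestors of Beta: {Kappa, Zeta, Delta, Beta}
Path from root to Theta: Kappa -> Zeta -> Epsilon -> Theta
  ancestors of Theta: {Kappa, Zeta, Epsilon, Theta}
Common ancestors: {Kappa, Zeta}
Walk up from Theta: Theta (not in ancestors of Beta), Epsilon (not in ancestors of Beta), Zeta (in ancestors of Beta), Kappa (in ancestors of Beta)
Deepest common ancestor (LCA) = Zeta

Answer: Zeta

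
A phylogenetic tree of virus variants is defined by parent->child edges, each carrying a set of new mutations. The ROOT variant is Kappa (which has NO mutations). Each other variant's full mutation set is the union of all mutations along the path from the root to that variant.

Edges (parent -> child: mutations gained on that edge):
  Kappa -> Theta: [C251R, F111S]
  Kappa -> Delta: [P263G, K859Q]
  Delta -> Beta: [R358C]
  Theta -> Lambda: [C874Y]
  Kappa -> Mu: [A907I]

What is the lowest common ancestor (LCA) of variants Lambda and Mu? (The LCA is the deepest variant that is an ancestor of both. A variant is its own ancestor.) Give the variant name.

Answer: Kappa

Derivation:
Path from root to Lambda: Kappa -> Theta -> Lambda
  ancestors of Lambda: {Kappa, Theta, Lambda}
Path from root to Mu: Kappa -> Mu
  ancestors of Mu: {Kappa, Mu}
Common ancestors: {Kappa}
Walk up from Mu: Mu (not in ancestors of Lambda), Kappa (in ancestors of Lambda)
Deepest common ancestor (LCA) = Kappa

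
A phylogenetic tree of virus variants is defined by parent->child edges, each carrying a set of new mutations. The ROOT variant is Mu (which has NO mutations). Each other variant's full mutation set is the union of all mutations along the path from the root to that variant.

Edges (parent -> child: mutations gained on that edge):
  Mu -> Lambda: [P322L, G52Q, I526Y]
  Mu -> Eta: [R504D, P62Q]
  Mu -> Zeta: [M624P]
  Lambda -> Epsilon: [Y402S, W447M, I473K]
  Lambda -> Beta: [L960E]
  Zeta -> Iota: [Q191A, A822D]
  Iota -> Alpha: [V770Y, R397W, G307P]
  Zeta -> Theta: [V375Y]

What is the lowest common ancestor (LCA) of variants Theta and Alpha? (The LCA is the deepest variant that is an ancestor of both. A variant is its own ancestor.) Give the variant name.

Path from root to Theta: Mu -> Zeta -> Theta
  ancestors of Theta: {Mu, Zeta, Theta}
Path from root to Alpha: Mu -> Zeta -> Iota -> Alpha
  ancestors of Alpha: {Mu, Zeta, Iota, Alpha}
Common ancestors: {Mu, Zeta}
Walk up from Alpha: Alpha (not in ancestors of Theta), Iota (not in ancestors of Theta), Zeta (in ancestors of Theta), Mu (in ancestors of Theta)
Deepest common ancestor (LCA) = Zeta

Answer: Zeta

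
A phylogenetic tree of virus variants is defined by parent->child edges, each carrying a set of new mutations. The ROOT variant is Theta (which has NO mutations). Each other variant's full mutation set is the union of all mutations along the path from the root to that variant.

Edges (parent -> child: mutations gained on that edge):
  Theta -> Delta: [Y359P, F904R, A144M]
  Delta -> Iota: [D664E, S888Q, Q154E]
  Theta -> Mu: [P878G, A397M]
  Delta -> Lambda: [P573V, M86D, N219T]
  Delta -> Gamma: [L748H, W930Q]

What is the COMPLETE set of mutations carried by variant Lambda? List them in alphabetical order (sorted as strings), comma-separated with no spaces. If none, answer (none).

At Theta: gained [] -> total []
At Delta: gained ['Y359P', 'F904R', 'A144M'] -> total ['A144M', 'F904R', 'Y359P']
At Lambda: gained ['P573V', 'M86D', 'N219T'] -> total ['A144M', 'F904R', 'M86D', 'N219T', 'P573V', 'Y359P']

Answer: A144M,F904R,M86D,N219T,P573V,Y359P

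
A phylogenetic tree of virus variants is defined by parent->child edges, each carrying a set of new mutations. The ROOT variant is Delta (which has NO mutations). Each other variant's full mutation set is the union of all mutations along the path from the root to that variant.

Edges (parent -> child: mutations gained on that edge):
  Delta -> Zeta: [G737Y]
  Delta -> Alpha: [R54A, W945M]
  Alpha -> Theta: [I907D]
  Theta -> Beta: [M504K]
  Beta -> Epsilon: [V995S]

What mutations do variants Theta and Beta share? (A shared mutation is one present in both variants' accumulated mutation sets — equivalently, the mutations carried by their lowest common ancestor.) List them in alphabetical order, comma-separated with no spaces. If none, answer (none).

Accumulating mutations along path to Theta:
  At Delta: gained [] -> total []
  At Alpha: gained ['R54A', 'W945M'] -> total ['R54A', 'W945M']
  At Theta: gained ['I907D'] -> total ['I907D', 'R54A', 'W945M']
Mutations(Theta) = ['I907D', 'R54A', 'W945M']
Accumulating mutations along path to Beta:
  At Delta: gained [] -> total []
  At Alpha: gained ['R54A', 'W945M'] -> total ['R54A', 'W945M']
  At Theta: gained ['I907D'] -> total ['I907D', 'R54A', 'W945M']
  At Beta: gained ['M504K'] -> total ['I907D', 'M504K', 'R54A', 'W945M']
Mutations(Beta) = ['I907D', 'M504K', 'R54A', 'W945M']
Intersection: ['I907D', 'R54A', 'W945M'] ∩ ['I907D', 'M504K', 'R54A', 'W945M'] = ['I907D', 'R54A', 'W945M']

Answer: I907D,R54A,W945M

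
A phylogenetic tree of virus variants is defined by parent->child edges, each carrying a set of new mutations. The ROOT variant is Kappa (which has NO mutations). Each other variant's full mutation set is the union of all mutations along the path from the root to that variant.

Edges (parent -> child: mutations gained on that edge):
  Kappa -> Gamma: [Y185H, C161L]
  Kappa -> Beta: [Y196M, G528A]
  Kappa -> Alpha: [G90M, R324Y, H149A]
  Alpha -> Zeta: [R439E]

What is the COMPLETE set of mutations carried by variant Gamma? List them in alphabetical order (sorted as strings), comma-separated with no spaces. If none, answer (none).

Answer: C161L,Y185H

Derivation:
At Kappa: gained [] -> total []
At Gamma: gained ['Y185H', 'C161L'] -> total ['C161L', 'Y185H']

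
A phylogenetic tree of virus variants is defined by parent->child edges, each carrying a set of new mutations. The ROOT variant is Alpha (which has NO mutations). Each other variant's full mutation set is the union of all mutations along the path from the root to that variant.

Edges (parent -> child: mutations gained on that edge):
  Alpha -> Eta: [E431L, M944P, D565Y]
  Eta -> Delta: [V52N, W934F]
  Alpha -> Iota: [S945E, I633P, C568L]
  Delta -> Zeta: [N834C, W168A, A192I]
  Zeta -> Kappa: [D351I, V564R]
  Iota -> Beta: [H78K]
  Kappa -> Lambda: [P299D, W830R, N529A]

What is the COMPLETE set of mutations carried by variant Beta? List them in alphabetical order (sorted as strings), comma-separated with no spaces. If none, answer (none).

Answer: C568L,H78K,I633P,S945E

Derivation:
At Alpha: gained [] -> total []
At Iota: gained ['S945E', 'I633P', 'C568L'] -> total ['C568L', 'I633P', 'S945E']
At Beta: gained ['H78K'] -> total ['C568L', 'H78K', 'I633P', 'S945E']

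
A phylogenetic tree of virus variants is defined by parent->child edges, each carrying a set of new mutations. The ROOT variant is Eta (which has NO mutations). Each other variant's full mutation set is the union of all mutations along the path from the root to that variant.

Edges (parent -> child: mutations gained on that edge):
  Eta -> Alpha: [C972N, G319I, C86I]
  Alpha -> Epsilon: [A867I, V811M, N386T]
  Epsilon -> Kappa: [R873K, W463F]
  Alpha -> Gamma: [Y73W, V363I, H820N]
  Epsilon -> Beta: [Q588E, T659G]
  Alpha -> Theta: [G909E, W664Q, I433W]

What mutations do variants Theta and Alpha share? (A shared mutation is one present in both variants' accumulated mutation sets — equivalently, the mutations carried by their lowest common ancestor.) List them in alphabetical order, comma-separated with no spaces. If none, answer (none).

Accumulating mutations along path to Theta:
  At Eta: gained [] -> total []
  At Alpha: gained ['C972N', 'G319I', 'C86I'] -> total ['C86I', 'C972N', 'G319I']
  At Theta: gained ['G909E', 'W664Q', 'I433W'] -> total ['C86I', 'C972N', 'G319I', 'G909E', 'I433W', 'W664Q']
Mutations(Theta) = ['C86I', 'C972N', 'G319I', 'G909E', 'I433W', 'W664Q']
Accumulating mutations along path to Alpha:
  At Eta: gained [] -> total []
  At Alpha: gained ['C972N', 'G319I', 'C86I'] -> total ['C86I', 'C972N', 'G319I']
Mutations(Alpha) = ['C86I', 'C972N', 'G319I']
Intersection: ['C86I', 'C972N', 'G319I', 'G909E', 'I433W', 'W664Q'] ∩ ['C86I', 'C972N', 'G319I'] = ['C86I', 'C972N', 'G319I']

Answer: C86I,C972N,G319I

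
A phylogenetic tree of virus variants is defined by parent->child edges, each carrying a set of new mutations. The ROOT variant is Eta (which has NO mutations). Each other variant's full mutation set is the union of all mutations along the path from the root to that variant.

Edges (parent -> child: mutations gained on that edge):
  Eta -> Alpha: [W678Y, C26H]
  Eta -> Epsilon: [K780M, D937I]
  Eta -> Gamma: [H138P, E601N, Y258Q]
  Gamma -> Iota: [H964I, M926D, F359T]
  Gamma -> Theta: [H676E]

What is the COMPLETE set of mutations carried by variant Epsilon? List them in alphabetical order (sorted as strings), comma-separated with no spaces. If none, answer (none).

Answer: D937I,K780M

Derivation:
At Eta: gained [] -> total []
At Epsilon: gained ['K780M', 'D937I'] -> total ['D937I', 'K780M']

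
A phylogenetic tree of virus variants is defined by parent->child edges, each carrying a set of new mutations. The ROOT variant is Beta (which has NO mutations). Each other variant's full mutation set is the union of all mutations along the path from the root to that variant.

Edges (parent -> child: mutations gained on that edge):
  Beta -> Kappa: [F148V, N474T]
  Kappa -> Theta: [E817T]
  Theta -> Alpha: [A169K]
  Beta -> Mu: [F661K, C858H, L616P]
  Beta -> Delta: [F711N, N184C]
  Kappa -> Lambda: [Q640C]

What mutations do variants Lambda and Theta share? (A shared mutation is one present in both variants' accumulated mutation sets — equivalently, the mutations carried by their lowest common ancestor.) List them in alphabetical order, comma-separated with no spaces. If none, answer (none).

Answer: F148V,N474T

Derivation:
Accumulating mutations along path to Lambda:
  At Beta: gained [] -> total []
  At Kappa: gained ['F148V', 'N474T'] -> total ['F148V', 'N474T']
  At Lambda: gained ['Q640C'] -> total ['F148V', 'N474T', 'Q640C']
Mutations(Lambda) = ['F148V', 'N474T', 'Q640C']
Accumulating mutations along path to Theta:
  At Beta: gained [] -> total []
  At Kappa: gained ['F148V', 'N474T'] -> total ['F148V', 'N474T']
  At Theta: gained ['E817T'] -> total ['E817T', 'F148V', 'N474T']
Mutations(Theta) = ['E817T', 'F148V', 'N474T']
Intersection: ['F148V', 'N474T', 'Q640C'] ∩ ['E817T', 'F148V', 'N474T'] = ['F148V', 'N474T']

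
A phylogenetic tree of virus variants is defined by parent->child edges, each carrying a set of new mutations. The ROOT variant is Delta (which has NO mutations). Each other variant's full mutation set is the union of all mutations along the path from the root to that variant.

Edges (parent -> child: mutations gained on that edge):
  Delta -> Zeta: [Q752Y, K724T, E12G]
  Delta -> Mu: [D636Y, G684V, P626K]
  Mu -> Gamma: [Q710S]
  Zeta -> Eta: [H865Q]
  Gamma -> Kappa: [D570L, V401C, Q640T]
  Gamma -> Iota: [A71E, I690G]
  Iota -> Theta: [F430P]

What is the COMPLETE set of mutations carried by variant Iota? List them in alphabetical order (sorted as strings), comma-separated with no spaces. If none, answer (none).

At Delta: gained [] -> total []
At Mu: gained ['D636Y', 'G684V', 'P626K'] -> total ['D636Y', 'G684V', 'P626K']
At Gamma: gained ['Q710S'] -> total ['D636Y', 'G684V', 'P626K', 'Q710S']
At Iota: gained ['A71E', 'I690G'] -> total ['A71E', 'D636Y', 'G684V', 'I690G', 'P626K', 'Q710S']

Answer: A71E,D636Y,G684V,I690G,P626K,Q710S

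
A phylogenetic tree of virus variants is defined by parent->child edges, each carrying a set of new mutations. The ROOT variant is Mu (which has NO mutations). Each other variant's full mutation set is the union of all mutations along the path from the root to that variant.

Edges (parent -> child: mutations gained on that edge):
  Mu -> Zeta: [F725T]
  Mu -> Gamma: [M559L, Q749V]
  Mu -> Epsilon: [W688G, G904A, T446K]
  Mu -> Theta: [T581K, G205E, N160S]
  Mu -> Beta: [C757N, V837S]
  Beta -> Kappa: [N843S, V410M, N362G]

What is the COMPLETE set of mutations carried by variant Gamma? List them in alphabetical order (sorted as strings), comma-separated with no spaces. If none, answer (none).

At Mu: gained [] -> total []
At Gamma: gained ['M559L', 'Q749V'] -> total ['M559L', 'Q749V']

Answer: M559L,Q749V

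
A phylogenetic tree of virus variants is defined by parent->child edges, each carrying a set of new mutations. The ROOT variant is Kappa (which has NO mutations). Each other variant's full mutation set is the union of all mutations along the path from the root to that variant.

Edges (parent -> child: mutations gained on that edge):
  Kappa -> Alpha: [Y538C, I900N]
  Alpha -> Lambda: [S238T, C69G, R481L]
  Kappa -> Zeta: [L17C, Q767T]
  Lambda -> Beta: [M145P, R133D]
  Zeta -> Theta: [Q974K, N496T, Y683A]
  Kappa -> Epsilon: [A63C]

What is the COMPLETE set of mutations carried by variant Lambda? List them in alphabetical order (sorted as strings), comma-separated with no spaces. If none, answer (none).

Answer: C69G,I900N,R481L,S238T,Y538C

Derivation:
At Kappa: gained [] -> total []
At Alpha: gained ['Y538C', 'I900N'] -> total ['I900N', 'Y538C']
At Lambda: gained ['S238T', 'C69G', 'R481L'] -> total ['C69G', 'I900N', 'R481L', 'S238T', 'Y538C']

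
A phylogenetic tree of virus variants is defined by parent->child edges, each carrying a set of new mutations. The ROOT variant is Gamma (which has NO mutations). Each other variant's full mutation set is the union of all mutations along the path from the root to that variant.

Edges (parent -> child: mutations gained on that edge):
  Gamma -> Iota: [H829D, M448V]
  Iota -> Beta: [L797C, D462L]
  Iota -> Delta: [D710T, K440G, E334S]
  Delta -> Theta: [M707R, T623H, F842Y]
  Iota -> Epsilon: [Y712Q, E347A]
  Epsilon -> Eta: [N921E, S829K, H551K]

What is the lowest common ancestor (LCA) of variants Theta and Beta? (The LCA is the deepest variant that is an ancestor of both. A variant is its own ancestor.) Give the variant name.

Path from root to Theta: Gamma -> Iota -> Delta -> Theta
  ancestors of Theta: {Gamma, Iota, Delta, Theta}
Path from root to Beta: Gamma -> Iota -> Beta
  ancestors of Beta: {Gamma, Iota, Beta}
Common ancestors: {Gamma, Iota}
Walk up from Beta: Beta (not in ancestors of Theta), Iota (in ancestors of Theta), Gamma (in ancestors of Theta)
Deepest common ancestor (LCA) = Iota

Answer: Iota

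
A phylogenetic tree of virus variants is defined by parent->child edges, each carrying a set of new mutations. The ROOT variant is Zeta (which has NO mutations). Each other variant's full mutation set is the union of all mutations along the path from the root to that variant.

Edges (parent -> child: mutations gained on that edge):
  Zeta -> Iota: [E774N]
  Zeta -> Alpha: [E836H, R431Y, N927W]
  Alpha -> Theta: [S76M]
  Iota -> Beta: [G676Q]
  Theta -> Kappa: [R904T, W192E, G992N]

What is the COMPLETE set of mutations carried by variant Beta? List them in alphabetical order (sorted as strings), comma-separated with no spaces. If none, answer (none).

Answer: E774N,G676Q

Derivation:
At Zeta: gained [] -> total []
At Iota: gained ['E774N'] -> total ['E774N']
At Beta: gained ['G676Q'] -> total ['E774N', 'G676Q']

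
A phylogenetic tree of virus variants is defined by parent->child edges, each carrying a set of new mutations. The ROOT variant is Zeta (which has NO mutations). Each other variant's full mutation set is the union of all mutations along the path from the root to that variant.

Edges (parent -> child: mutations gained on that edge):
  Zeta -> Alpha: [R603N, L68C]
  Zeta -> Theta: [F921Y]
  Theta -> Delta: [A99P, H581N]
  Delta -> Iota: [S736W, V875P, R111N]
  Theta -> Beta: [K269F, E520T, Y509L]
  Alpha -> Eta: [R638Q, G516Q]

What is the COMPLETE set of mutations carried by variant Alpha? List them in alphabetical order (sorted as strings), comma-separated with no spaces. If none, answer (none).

At Zeta: gained [] -> total []
At Alpha: gained ['R603N', 'L68C'] -> total ['L68C', 'R603N']

Answer: L68C,R603N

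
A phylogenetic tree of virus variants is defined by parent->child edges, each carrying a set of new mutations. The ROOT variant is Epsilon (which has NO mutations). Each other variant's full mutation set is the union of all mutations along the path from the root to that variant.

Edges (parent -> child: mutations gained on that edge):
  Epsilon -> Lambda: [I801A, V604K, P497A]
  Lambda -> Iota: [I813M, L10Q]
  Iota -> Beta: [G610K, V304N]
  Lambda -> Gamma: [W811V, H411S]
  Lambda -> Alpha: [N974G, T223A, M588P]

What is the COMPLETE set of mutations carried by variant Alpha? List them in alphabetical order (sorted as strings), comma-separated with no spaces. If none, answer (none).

Answer: I801A,M588P,N974G,P497A,T223A,V604K

Derivation:
At Epsilon: gained [] -> total []
At Lambda: gained ['I801A', 'V604K', 'P497A'] -> total ['I801A', 'P497A', 'V604K']
At Alpha: gained ['N974G', 'T223A', 'M588P'] -> total ['I801A', 'M588P', 'N974G', 'P497A', 'T223A', 'V604K']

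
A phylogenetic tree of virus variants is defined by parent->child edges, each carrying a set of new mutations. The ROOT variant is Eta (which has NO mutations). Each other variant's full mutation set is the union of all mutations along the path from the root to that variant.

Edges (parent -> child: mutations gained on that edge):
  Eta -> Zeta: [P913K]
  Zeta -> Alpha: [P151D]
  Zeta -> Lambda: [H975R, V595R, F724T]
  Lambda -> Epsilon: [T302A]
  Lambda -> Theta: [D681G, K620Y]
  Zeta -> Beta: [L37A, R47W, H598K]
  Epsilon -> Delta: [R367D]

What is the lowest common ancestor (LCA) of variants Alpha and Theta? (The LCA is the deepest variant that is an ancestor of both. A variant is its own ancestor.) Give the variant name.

Path from root to Alpha: Eta -> Zeta -> Alpha
  ancestors of Alpha: {Eta, Zeta, Alpha}
Path from root to Theta: Eta -> Zeta -> Lambda -> Theta
  ancestors of Theta: {Eta, Zeta, Lambda, Theta}
Common ancestors: {Eta, Zeta}
Walk up from Theta: Theta (not in ancestors of Alpha), Lambda (not in ancestors of Alpha), Zeta (in ancestors of Alpha), Eta (in ancestors of Alpha)
Deepest common ancestor (LCA) = Zeta

Answer: Zeta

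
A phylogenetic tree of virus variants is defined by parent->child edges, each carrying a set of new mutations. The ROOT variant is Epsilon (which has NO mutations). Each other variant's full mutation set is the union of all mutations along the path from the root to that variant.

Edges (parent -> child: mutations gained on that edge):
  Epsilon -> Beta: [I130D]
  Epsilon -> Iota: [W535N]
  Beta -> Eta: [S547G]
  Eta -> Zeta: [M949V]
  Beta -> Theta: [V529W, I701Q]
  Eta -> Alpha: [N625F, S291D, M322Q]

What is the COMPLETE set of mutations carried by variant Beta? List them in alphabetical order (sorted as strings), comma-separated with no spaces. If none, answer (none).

Answer: I130D

Derivation:
At Epsilon: gained [] -> total []
At Beta: gained ['I130D'] -> total ['I130D']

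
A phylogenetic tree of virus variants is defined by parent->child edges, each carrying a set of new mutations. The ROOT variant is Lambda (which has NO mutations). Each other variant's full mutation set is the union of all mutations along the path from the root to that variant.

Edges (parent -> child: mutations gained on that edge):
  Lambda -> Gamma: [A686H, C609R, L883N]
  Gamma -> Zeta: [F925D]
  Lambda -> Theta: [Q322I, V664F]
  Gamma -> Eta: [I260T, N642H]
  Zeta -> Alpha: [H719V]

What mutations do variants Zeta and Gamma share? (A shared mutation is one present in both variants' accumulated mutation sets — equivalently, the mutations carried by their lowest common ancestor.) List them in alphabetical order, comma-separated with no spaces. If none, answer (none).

Answer: A686H,C609R,L883N

Derivation:
Accumulating mutations along path to Zeta:
  At Lambda: gained [] -> total []
  At Gamma: gained ['A686H', 'C609R', 'L883N'] -> total ['A686H', 'C609R', 'L883N']
  At Zeta: gained ['F925D'] -> total ['A686H', 'C609R', 'F925D', 'L883N']
Mutations(Zeta) = ['A686H', 'C609R', 'F925D', 'L883N']
Accumulating mutations along path to Gamma:
  At Lambda: gained [] -> total []
  At Gamma: gained ['A686H', 'C609R', 'L883N'] -> total ['A686H', 'C609R', 'L883N']
Mutations(Gamma) = ['A686H', 'C609R', 'L883N']
Intersection: ['A686H', 'C609R', 'F925D', 'L883N'] ∩ ['A686H', 'C609R', 'L883N'] = ['A686H', 'C609R', 'L883N']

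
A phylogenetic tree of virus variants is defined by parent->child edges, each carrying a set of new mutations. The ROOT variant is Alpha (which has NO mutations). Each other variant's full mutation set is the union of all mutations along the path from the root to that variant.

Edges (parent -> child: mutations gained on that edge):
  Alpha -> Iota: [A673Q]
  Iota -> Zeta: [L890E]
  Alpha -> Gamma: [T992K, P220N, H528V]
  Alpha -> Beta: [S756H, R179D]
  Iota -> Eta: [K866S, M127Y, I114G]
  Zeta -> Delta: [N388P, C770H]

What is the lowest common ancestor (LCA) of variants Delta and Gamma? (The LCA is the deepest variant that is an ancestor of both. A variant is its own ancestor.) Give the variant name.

Answer: Alpha

Derivation:
Path from root to Delta: Alpha -> Iota -> Zeta -> Delta
  ancestors of Delta: {Alpha, Iota, Zeta, Delta}
Path from root to Gamma: Alpha -> Gamma
  ancestors of Gamma: {Alpha, Gamma}
Common ancestors: {Alpha}
Walk up from Gamma: Gamma (not in ancestors of Delta), Alpha (in ancestors of Delta)
Deepest common ancestor (LCA) = Alpha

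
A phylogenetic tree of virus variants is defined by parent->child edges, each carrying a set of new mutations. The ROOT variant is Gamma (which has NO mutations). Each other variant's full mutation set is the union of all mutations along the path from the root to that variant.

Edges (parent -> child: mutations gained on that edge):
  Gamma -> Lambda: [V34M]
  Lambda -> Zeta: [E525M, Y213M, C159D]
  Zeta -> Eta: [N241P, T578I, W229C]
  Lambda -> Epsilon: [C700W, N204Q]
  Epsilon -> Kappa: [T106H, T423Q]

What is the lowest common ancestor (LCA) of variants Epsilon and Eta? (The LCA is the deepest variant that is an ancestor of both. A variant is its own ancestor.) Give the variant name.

Answer: Lambda

Derivation:
Path from root to Epsilon: Gamma -> Lambda -> Epsilon
  ancestors of Epsilon: {Gamma, Lambda, Epsilon}
Path from root to Eta: Gamma -> Lambda -> Zeta -> Eta
  ancestors of Eta: {Gamma, Lambda, Zeta, Eta}
Common ancestors: {Gamma, Lambda}
Walk up from Eta: Eta (not in ancestors of Epsilon), Zeta (not in ancestors of Epsilon), Lambda (in ancestors of Epsilon), Gamma (in ancestors of Epsilon)
Deepest common ancestor (LCA) = Lambda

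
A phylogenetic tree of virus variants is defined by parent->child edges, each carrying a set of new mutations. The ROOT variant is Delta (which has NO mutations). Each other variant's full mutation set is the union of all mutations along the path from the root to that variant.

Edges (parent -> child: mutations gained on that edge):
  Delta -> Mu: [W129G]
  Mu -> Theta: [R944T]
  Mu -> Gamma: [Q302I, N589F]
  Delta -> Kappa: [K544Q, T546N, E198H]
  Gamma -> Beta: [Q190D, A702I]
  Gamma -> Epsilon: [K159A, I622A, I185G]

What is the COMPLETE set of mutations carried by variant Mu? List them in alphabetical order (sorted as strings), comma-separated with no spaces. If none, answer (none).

Answer: W129G

Derivation:
At Delta: gained [] -> total []
At Mu: gained ['W129G'] -> total ['W129G']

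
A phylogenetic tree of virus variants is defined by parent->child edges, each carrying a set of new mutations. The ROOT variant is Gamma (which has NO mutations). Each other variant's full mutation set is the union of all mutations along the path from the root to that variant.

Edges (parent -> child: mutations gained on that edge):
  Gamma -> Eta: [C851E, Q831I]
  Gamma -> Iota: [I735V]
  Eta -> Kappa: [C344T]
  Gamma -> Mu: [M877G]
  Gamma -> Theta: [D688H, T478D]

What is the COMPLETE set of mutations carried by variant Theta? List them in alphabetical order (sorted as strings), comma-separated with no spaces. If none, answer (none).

Answer: D688H,T478D

Derivation:
At Gamma: gained [] -> total []
At Theta: gained ['D688H', 'T478D'] -> total ['D688H', 'T478D']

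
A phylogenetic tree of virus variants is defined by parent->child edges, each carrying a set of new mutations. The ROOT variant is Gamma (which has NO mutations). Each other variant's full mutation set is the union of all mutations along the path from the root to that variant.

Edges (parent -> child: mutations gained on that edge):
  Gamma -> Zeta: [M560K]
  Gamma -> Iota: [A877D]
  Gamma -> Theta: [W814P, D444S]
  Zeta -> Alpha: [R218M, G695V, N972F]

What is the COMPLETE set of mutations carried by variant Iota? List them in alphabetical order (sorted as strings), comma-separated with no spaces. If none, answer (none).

At Gamma: gained [] -> total []
At Iota: gained ['A877D'] -> total ['A877D']

Answer: A877D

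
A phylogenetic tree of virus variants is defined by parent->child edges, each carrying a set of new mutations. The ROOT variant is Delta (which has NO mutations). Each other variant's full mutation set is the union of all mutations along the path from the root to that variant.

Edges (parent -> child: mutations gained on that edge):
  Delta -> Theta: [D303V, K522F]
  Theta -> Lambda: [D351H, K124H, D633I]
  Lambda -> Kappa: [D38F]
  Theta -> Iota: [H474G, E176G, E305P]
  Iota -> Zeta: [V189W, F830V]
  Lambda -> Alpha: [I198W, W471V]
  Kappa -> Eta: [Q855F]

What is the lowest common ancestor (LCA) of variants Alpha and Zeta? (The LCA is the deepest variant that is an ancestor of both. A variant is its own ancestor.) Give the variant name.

Path from root to Alpha: Delta -> Theta -> Lambda -> Alpha
  ancestors of Alpha: {Delta, Theta, Lambda, Alpha}
Path from root to Zeta: Delta -> Theta -> Iota -> Zeta
  ancestors of Zeta: {Delta, Theta, Iota, Zeta}
Common ancestors: {Delta, Theta}
Walk up from Zeta: Zeta (not in ancestors of Alpha), Iota (not in ancestors of Alpha), Theta (in ancestors of Alpha), Delta (in ancestors of Alpha)
Deepest common ancestor (LCA) = Theta

Answer: Theta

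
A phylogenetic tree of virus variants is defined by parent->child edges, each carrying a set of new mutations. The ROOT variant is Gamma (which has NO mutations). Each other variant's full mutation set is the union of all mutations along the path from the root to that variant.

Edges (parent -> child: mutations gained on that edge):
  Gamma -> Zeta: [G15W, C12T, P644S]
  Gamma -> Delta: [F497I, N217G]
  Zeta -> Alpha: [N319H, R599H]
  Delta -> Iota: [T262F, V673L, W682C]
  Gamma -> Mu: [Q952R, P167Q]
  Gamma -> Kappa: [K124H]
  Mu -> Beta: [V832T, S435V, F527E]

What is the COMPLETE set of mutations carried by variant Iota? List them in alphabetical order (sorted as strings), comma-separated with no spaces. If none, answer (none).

At Gamma: gained [] -> total []
At Delta: gained ['F497I', 'N217G'] -> total ['F497I', 'N217G']
At Iota: gained ['T262F', 'V673L', 'W682C'] -> total ['F497I', 'N217G', 'T262F', 'V673L', 'W682C']

Answer: F497I,N217G,T262F,V673L,W682C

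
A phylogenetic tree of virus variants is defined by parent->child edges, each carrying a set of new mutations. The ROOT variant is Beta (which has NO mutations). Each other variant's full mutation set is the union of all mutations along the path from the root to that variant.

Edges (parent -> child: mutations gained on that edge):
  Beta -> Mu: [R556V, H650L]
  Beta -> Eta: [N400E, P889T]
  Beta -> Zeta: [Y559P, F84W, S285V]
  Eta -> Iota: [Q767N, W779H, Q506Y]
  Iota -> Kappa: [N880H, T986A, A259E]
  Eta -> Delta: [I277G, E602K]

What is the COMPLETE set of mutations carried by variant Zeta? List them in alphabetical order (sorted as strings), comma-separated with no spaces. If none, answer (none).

At Beta: gained [] -> total []
At Zeta: gained ['Y559P', 'F84W', 'S285V'] -> total ['F84W', 'S285V', 'Y559P']

Answer: F84W,S285V,Y559P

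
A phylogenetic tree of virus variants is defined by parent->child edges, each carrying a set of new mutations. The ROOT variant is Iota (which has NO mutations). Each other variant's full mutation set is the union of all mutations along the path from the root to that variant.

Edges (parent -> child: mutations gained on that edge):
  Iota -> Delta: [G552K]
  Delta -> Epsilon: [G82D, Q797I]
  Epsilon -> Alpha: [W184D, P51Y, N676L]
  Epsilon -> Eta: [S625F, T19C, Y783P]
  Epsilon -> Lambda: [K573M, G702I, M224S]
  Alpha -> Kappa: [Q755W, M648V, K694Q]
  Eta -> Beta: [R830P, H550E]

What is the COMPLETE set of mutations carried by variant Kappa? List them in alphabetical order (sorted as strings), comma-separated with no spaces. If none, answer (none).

Answer: G552K,G82D,K694Q,M648V,N676L,P51Y,Q755W,Q797I,W184D

Derivation:
At Iota: gained [] -> total []
At Delta: gained ['G552K'] -> total ['G552K']
At Epsilon: gained ['G82D', 'Q797I'] -> total ['G552K', 'G82D', 'Q797I']
At Alpha: gained ['W184D', 'P51Y', 'N676L'] -> total ['G552K', 'G82D', 'N676L', 'P51Y', 'Q797I', 'W184D']
At Kappa: gained ['Q755W', 'M648V', 'K694Q'] -> total ['G552K', 'G82D', 'K694Q', 'M648V', 'N676L', 'P51Y', 'Q755W', 'Q797I', 'W184D']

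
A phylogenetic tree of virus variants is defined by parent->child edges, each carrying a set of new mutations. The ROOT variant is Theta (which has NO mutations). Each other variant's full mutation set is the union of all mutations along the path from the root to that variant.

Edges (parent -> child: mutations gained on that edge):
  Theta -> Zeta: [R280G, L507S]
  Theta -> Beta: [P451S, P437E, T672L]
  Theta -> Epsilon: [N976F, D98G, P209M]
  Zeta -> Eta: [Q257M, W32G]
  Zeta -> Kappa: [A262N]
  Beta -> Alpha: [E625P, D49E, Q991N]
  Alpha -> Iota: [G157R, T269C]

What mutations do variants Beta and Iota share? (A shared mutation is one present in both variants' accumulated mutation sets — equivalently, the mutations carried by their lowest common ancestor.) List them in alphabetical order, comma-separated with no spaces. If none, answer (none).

Answer: P437E,P451S,T672L

Derivation:
Accumulating mutations along path to Beta:
  At Theta: gained [] -> total []
  At Beta: gained ['P451S', 'P437E', 'T672L'] -> total ['P437E', 'P451S', 'T672L']
Mutations(Beta) = ['P437E', 'P451S', 'T672L']
Accumulating mutations along path to Iota:
  At Theta: gained [] -> total []
  At Beta: gained ['P451S', 'P437E', 'T672L'] -> total ['P437E', 'P451S', 'T672L']
  At Alpha: gained ['E625P', 'D49E', 'Q991N'] -> total ['D49E', 'E625P', 'P437E', 'P451S', 'Q991N', 'T672L']
  At Iota: gained ['G157R', 'T269C'] -> total ['D49E', 'E625P', 'G157R', 'P437E', 'P451S', 'Q991N', 'T269C', 'T672L']
Mutations(Iota) = ['D49E', 'E625P', 'G157R', 'P437E', 'P451S', 'Q991N', 'T269C', 'T672L']
Intersection: ['P437E', 'P451S', 'T672L'] ∩ ['D49E', 'E625P', 'G157R', 'P437E', 'P451S', 'Q991N', 'T269C', 'T672L'] = ['P437E', 'P451S', 'T672L']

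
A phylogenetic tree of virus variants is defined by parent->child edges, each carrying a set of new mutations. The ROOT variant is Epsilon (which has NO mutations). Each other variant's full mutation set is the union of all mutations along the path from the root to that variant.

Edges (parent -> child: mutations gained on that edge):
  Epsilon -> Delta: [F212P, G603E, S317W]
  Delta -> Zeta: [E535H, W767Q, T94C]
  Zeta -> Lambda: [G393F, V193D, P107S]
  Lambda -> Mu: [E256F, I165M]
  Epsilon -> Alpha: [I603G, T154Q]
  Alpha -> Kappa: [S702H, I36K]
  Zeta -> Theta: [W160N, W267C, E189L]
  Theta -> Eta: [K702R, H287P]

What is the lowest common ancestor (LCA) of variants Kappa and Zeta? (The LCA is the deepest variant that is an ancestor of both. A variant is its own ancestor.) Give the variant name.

Answer: Epsilon

Derivation:
Path from root to Kappa: Epsilon -> Alpha -> Kappa
  ancestors of Kappa: {Epsilon, Alpha, Kappa}
Path from root to Zeta: Epsilon -> Delta -> Zeta
  ancestors of Zeta: {Epsilon, Delta, Zeta}
Common ancestors: {Epsilon}
Walk up from Zeta: Zeta (not in ancestors of Kappa), Delta (not in ancestors of Kappa), Epsilon (in ancestors of Kappa)
Deepest common ancestor (LCA) = Epsilon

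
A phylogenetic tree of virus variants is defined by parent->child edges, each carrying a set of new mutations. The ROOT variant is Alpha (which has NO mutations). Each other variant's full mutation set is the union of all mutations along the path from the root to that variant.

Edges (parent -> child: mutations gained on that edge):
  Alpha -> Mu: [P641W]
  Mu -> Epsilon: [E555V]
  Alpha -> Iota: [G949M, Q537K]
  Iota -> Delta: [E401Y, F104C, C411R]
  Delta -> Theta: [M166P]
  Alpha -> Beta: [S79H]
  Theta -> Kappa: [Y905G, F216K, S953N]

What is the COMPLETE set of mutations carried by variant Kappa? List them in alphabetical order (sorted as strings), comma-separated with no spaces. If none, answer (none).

Answer: C411R,E401Y,F104C,F216K,G949M,M166P,Q537K,S953N,Y905G

Derivation:
At Alpha: gained [] -> total []
At Iota: gained ['G949M', 'Q537K'] -> total ['G949M', 'Q537K']
At Delta: gained ['E401Y', 'F104C', 'C411R'] -> total ['C411R', 'E401Y', 'F104C', 'G949M', 'Q537K']
At Theta: gained ['M166P'] -> total ['C411R', 'E401Y', 'F104C', 'G949M', 'M166P', 'Q537K']
At Kappa: gained ['Y905G', 'F216K', 'S953N'] -> total ['C411R', 'E401Y', 'F104C', 'F216K', 'G949M', 'M166P', 'Q537K', 'S953N', 'Y905G']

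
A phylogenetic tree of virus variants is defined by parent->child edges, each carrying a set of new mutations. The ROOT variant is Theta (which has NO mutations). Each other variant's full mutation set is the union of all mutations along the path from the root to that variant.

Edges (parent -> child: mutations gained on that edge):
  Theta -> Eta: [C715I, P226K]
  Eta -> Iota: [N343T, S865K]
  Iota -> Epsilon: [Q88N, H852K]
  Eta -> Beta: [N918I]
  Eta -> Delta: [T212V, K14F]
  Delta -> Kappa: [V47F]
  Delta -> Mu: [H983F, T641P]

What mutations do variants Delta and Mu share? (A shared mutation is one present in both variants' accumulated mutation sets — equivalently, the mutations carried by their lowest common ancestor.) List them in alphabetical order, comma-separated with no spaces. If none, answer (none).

Accumulating mutations along path to Delta:
  At Theta: gained [] -> total []
  At Eta: gained ['C715I', 'P226K'] -> total ['C715I', 'P226K']
  At Delta: gained ['T212V', 'K14F'] -> total ['C715I', 'K14F', 'P226K', 'T212V']
Mutations(Delta) = ['C715I', 'K14F', 'P226K', 'T212V']
Accumulating mutations along path to Mu:
  At Theta: gained [] -> total []
  At Eta: gained ['C715I', 'P226K'] -> total ['C715I', 'P226K']
  At Delta: gained ['T212V', 'K14F'] -> total ['C715I', 'K14F', 'P226K', 'T212V']
  At Mu: gained ['H983F', 'T641P'] -> total ['C715I', 'H983F', 'K14F', 'P226K', 'T212V', 'T641P']
Mutations(Mu) = ['C715I', 'H983F', 'K14F', 'P226K', 'T212V', 'T641P']
Intersection: ['C715I', 'K14F', 'P226K', 'T212V'] ∩ ['C715I', 'H983F', 'K14F', 'P226K', 'T212V', 'T641P'] = ['C715I', 'K14F', 'P226K', 'T212V']

Answer: C715I,K14F,P226K,T212V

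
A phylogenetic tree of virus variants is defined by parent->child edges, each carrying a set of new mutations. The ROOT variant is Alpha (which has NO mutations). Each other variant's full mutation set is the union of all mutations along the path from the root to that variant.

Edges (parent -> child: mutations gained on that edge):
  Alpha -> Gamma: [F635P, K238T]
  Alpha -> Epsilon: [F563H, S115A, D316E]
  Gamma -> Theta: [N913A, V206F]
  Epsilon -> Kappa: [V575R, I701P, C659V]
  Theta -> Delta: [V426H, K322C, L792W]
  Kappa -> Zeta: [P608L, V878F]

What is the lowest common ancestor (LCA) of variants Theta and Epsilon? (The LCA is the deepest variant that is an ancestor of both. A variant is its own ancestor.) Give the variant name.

Answer: Alpha

Derivation:
Path from root to Theta: Alpha -> Gamma -> Theta
  ancestors of Theta: {Alpha, Gamma, Theta}
Path from root to Epsilon: Alpha -> Epsilon
  ancestors of Epsilon: {Alpha, Epsilon}
Common ancestors: {Alpha}
Walk up from Epsilon: Epsilon (not in ancestors of Theta), Alpha (in ancestors of Theta)
Deepest common ancestor (LCA) = Alpha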